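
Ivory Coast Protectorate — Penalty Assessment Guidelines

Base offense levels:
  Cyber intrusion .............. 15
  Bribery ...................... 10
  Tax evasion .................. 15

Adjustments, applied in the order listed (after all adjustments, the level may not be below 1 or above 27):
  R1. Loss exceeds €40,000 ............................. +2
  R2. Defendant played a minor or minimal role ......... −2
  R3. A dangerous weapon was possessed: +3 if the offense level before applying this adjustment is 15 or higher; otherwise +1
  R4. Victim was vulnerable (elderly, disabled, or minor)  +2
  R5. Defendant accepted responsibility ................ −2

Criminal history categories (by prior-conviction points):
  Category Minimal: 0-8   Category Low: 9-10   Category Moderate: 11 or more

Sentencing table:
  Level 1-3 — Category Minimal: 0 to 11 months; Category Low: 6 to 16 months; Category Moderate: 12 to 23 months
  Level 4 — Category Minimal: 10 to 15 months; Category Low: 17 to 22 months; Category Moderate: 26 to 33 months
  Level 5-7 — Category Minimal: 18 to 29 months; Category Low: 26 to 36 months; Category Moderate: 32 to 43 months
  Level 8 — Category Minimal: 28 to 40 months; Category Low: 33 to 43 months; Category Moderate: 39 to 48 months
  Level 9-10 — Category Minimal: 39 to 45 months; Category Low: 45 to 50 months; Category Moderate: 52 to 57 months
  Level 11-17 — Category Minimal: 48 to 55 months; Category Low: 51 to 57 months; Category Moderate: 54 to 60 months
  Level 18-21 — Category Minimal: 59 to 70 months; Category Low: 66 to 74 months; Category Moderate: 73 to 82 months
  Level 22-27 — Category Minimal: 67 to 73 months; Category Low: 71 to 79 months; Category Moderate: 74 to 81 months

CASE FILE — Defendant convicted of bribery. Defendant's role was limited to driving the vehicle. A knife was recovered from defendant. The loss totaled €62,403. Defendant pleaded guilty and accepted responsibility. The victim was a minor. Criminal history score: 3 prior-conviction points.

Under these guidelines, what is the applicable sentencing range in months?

48-55 months

Base offense level for bribery: 10.
R1 applies: 10 + 2 = 12.
R2 applies: 12 − 2 = 10.
R3 applies (level before this adjustment is 10 < 15, so +1): 10 + 1 = 11.
R4 applies: 11 + 2 = 13.
R5 applies: 13 − 2 = 11.
Final offense level: 11.
Criminal history: 3 prior points → Category Minimal (0-8).
Level 11 falls in the 11-17 band.
Grid: Level 11-17 × Category Minimal = 48-55 months.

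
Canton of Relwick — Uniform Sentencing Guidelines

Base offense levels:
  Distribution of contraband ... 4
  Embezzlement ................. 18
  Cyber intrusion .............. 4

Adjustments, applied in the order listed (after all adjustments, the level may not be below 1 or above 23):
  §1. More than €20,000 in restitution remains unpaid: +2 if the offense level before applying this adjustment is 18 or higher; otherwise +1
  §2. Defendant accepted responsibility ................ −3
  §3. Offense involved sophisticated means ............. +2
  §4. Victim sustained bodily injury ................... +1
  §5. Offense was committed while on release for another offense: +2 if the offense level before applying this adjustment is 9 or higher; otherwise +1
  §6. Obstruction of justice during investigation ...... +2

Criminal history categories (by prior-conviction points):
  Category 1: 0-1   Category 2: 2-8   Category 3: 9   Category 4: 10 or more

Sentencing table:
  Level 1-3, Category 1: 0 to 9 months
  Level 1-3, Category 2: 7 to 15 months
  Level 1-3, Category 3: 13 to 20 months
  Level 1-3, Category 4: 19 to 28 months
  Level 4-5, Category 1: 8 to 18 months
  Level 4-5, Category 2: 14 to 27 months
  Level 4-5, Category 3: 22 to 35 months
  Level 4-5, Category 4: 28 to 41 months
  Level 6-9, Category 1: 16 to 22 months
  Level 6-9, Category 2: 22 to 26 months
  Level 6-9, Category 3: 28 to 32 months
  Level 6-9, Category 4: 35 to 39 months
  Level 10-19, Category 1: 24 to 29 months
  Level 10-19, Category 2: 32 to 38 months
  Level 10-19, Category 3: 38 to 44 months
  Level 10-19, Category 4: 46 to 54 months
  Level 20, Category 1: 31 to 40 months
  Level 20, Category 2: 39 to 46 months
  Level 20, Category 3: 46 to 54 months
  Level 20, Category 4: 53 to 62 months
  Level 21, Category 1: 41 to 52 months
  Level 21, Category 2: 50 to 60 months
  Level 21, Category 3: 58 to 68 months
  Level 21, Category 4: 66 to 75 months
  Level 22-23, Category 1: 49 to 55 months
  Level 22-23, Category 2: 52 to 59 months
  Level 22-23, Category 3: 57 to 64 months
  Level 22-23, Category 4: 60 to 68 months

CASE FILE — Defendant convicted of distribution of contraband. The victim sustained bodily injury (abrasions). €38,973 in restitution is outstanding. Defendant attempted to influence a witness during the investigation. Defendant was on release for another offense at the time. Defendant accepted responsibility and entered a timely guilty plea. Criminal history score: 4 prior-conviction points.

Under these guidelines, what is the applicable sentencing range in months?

Base offense level for distribution of contraband: 4.
§1 applies (level before this adjustment is 4 < 18, so +1): 4 + 1 = 5.
§2 applies: 5 − 3 = 2.
§3 does not apply.
§4 applies: 2 + 1 = 3.
§5 applies (level before this adjustment is 3 < 9, so +1): 3 + 1 = 4.
§6 applies: 4 + 2 = 6.
Final offense level: 6.
Criminal history: 4 prior points → Category 2 (2-8).
Level 6 falls in the 6-9 band.
Grid: Level 6-9 × Category 2 = 22-26 months.

22-26 months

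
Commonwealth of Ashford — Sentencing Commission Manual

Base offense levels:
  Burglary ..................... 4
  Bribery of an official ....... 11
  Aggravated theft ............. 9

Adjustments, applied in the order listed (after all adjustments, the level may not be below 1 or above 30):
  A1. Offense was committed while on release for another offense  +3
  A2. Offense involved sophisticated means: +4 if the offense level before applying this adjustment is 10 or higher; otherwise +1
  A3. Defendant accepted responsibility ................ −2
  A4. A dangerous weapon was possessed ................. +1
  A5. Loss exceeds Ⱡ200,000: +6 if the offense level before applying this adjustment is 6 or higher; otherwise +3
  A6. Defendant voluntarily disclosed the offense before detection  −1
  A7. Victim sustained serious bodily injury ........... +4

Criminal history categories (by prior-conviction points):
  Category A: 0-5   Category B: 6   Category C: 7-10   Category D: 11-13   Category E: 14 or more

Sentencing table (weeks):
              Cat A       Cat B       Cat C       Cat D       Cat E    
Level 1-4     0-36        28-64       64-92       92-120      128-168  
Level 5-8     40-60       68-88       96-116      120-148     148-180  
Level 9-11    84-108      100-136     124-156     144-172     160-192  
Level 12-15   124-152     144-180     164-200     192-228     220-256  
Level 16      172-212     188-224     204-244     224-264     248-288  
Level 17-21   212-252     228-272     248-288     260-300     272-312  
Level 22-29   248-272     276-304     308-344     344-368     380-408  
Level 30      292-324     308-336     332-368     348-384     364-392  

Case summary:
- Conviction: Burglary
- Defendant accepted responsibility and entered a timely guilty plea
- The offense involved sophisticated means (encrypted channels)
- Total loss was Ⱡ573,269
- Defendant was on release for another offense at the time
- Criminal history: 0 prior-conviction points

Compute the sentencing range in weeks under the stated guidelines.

124-152 weeks

Base offense level for burglary: 4.
A1 applies: 4 + 3 = 7.
A2 applies (level before this adjustment is 7 < 10, so +1): 7 + 1 = 8.
A3 applies: 8 − 2 = 6.
A4 does not apply.
A5 applies (level before this adjustment is 6 ≥ 6, so +6): 6 + 6 = 12.
A6 does not apply.
A7 does not apply.
Final offense level: 12.
Criminal history: 0 prior points → Category A (0-5).
Level 12 falls in the 12-15 band.
Grid: Level 12-15 × Category A = 124-152 weeks.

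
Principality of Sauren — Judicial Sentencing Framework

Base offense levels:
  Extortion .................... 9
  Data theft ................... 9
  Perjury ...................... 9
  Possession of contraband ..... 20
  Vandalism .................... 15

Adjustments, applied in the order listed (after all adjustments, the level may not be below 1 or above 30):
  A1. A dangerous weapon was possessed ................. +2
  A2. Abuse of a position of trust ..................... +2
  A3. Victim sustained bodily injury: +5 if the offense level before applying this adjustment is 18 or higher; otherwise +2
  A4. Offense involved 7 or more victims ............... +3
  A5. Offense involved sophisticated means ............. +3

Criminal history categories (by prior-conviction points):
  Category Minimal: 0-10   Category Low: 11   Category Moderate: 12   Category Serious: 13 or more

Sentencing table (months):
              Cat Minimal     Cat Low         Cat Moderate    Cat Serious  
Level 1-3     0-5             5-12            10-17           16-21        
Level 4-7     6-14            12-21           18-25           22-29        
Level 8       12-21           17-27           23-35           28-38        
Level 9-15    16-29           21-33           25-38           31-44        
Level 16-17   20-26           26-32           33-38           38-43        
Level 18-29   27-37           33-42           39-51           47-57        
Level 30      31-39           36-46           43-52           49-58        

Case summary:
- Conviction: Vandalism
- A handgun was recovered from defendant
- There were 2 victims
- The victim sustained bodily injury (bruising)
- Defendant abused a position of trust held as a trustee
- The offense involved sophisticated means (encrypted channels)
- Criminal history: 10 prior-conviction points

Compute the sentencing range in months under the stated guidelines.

27-37 months

Base offense level for vandalism: 15.
A1 applies: 15 + 2 = 17.
A2 applies: 17 + 2 = 19.
A3 applies (level before this adjustment is 19 ≥ 18, so +5): 19 + 5 = 24.
A4 does not apply.
A5 applies: 24 + 3 = 27.
Final offense level: 27.
Criminal history: 10 prior points → Category Minimal (0-10).
Level 27 falls in the 18-29 band.
Grid: Level 18-29 × Category Minimal = 27-37 months.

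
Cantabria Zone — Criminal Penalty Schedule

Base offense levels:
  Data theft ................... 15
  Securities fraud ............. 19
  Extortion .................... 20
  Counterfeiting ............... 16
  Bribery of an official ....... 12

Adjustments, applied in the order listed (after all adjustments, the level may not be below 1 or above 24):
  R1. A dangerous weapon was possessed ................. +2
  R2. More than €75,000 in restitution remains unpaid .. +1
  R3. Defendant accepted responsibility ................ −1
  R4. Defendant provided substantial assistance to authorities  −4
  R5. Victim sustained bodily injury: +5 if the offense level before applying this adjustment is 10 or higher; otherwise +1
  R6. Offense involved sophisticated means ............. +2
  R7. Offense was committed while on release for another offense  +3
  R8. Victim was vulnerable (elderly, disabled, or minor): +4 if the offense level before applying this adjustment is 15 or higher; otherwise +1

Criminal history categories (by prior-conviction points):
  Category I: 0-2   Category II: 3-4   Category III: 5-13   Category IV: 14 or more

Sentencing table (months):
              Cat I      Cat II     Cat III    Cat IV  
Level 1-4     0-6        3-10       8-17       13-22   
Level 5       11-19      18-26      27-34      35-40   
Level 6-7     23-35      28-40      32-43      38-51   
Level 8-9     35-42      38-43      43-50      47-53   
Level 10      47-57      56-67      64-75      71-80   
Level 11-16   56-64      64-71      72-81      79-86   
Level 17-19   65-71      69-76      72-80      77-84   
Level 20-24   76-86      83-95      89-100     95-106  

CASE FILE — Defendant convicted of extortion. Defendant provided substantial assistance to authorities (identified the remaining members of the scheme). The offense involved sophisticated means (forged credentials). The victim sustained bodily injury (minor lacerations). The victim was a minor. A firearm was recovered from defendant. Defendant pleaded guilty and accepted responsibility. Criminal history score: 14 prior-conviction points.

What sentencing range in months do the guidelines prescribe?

95-106 months

Base offense level for extortion: 20.
R1 applies: 20 + 2 = 22.
R3 applies: 22 − 1 = 21.
R4 applies: 21 − 4 = 17.
R5 applies (level before this adjustment is 17 ≥ 10, so +5): 17 + 5 = 22.
R6 applies: 22 + 2 = 24.
R7 does not apply.
R8 applies (level before this adjustment is 24 ≥ 15, so +4): 24 + 4 = 28.
Level 28 exceeds the maximum of 24; capped at 24.
Final offense level: 24.
Criminal history: 14 prior points → Category IV (14+).
Level 24 falls in the 20-24 band.
Grid: Level 20-24 × Category IV = 95-106 months.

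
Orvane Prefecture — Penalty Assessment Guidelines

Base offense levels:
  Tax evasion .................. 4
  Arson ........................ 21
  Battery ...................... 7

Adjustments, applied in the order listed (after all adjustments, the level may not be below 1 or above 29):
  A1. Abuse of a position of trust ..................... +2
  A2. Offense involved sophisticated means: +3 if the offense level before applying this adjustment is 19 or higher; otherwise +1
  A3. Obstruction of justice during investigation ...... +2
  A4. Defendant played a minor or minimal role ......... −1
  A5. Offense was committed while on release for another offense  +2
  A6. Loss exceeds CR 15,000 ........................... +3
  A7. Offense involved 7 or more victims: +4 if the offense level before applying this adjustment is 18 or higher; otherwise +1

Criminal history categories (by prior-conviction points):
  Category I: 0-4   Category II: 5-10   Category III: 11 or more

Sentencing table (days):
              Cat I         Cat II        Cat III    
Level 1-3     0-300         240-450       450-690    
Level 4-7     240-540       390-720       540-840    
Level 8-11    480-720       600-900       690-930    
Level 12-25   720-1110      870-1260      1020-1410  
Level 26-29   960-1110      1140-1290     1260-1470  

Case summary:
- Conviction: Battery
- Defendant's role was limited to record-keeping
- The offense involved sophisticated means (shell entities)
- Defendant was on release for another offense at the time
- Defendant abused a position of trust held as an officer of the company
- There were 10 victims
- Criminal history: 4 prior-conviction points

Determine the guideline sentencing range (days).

Base offense level for battery: 7.
A1 applies: 7 + 2 = 9.
A2 applies (level before this adjustment is 9 < 19, so +1): 9 + 1 = 10.
A4 applies: 10 − 1 = 9.
A5 applies: 9 + 2 = 11.
A6 does not apply.
A7 applies (level before this adjustment is 11 < 18, so +1): 11 + 1 = 12.
Final offense level: 12.
Criminal history: 4 prior points → Category I (0-4).
Level 12 falls in the 12-25 band.
Grid: Level 12-25 × Category I = 720-1110 days.

720-1110 days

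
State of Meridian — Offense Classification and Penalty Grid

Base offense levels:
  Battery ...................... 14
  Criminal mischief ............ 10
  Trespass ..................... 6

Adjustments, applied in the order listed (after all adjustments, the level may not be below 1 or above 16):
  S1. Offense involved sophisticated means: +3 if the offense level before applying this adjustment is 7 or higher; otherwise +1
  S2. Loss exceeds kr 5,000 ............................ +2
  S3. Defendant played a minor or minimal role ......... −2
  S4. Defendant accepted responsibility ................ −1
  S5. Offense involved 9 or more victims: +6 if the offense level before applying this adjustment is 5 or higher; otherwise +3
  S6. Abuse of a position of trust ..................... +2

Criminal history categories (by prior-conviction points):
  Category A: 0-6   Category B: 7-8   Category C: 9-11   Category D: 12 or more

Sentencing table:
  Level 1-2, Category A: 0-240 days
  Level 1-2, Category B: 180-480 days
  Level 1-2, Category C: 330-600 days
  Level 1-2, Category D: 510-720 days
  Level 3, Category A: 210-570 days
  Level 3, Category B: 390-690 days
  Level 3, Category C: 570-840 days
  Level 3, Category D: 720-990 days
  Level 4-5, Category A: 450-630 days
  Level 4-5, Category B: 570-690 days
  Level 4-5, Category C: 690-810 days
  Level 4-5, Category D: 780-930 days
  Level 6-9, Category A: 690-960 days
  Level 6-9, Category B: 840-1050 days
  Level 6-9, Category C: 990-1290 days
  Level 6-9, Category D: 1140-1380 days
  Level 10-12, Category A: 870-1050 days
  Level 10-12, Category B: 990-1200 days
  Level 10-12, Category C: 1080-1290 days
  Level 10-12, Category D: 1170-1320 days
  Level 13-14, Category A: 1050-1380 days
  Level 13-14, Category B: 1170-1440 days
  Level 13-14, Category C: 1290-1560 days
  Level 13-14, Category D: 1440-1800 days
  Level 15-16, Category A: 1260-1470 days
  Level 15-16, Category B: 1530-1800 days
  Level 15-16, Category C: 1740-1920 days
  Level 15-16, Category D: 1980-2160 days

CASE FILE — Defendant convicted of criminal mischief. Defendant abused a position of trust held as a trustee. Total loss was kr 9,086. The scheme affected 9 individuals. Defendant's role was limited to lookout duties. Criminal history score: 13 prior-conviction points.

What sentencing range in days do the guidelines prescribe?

Base offense level for criminal mischief: 10.
S1 does not apply.
S2 applies: 10 + 2 = 12.
S3 applies: 12 − 2 = 10.
S4 does not apply.
S5 applies (level before this adjustment is 10 ≥ 5, so +6): 10 + 6 = 16.
S6 applies: 16 + 2 = 18.
Level 18 exceeds the maximum of 16; capped at 16.
Final offense level: 16.
Criminal history: 13 prior points → Category D (12+).
Level 16 falls in the 15-16 band.
Grid: Level 15-16 × Category D = 1980-2160 days.

1980-2160 days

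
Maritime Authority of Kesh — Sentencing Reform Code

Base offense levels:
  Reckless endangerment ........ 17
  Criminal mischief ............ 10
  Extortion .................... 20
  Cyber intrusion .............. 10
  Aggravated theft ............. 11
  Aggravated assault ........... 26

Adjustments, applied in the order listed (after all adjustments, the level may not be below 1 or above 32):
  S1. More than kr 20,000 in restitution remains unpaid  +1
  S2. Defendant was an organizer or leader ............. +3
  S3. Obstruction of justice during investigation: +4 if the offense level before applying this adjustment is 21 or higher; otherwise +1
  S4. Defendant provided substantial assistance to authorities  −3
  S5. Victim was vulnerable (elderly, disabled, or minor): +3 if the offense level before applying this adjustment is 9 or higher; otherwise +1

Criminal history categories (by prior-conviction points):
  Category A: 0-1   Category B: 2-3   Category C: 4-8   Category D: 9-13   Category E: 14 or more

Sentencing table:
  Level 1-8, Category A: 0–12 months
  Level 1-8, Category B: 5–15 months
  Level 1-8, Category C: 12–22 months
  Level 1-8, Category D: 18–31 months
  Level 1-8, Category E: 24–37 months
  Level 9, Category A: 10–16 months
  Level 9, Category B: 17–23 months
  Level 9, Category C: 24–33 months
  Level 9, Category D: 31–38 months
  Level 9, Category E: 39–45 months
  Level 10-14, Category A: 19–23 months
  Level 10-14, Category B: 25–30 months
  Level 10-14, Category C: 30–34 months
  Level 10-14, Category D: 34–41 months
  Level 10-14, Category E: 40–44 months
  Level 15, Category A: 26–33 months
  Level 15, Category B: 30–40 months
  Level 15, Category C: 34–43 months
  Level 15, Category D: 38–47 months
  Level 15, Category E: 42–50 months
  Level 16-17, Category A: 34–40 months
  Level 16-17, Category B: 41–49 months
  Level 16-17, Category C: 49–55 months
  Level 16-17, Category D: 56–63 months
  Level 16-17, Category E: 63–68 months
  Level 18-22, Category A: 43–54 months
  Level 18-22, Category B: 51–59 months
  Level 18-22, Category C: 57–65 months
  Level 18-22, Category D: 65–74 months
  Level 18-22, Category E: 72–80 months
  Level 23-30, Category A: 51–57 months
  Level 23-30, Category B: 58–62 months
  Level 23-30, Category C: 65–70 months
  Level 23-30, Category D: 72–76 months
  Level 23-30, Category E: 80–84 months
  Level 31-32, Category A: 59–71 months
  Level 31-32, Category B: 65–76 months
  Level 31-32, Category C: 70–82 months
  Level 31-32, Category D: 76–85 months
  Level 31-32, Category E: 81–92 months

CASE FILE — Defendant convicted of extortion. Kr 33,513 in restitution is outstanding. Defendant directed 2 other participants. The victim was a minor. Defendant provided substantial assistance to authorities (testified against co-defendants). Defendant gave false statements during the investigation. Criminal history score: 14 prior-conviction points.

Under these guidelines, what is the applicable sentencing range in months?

80-84 months

Base offense level for extortion: 20.
S1 applies: 20 + 1 = 21.
S2 applies: 21 + 3 = 24.
S3 applies (level before this adjustment is 24 ≥ 21, so +4): 24 + 4 = 28.
S4 applies: 28 − 3 = 25.
S5 applies (level before this adjustment is 25 ≥ 9, so +3): 25 + 3 = 28.
Final offense level: 28.
Criminal history: 14 prior points → Category E (14+).
Level 28 falls in the 23-30 band.
Grid: Level 23-30 × Category E = 80-84 months.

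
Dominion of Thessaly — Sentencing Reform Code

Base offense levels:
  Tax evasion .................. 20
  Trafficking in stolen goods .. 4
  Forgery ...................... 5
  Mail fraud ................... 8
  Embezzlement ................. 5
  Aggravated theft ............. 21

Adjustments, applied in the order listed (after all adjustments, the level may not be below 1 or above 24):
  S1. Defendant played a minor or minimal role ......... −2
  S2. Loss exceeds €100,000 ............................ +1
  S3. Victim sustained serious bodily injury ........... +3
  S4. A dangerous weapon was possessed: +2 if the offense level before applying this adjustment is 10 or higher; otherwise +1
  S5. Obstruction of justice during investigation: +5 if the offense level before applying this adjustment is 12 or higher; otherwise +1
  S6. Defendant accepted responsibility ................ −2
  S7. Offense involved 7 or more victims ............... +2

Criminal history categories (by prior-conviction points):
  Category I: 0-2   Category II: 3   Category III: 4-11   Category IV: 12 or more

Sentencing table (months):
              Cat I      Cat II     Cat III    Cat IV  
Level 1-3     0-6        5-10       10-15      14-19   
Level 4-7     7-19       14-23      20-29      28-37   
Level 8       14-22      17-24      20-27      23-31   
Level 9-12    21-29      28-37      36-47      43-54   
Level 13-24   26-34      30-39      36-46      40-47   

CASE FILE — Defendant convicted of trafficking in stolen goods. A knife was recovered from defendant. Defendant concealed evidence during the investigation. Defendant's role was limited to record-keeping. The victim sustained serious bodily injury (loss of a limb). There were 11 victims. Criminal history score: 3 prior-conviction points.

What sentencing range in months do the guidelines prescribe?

28-37 months

Base offense level for trafficking in stolen goods: 4.
S1 applies: 4 − 2 = 2.
S3 applies: 2 + 3 = 5.
S4 applies (level before this adjustment is 5 < 10, so +1): 5 + 1 = 6.
S5 applies (level before this adjustment is 6 < 12, so +1): 6 + 1 = 7.
S6 does not apply.
S7 applies: 7 + 2 = 9.
Final offense level: 9.
Criminal history: 3 prior points → Category II (3).
Level 9 falls in the 9-12 band.
Grid: Level 9-12 × Category II = 28-37 months.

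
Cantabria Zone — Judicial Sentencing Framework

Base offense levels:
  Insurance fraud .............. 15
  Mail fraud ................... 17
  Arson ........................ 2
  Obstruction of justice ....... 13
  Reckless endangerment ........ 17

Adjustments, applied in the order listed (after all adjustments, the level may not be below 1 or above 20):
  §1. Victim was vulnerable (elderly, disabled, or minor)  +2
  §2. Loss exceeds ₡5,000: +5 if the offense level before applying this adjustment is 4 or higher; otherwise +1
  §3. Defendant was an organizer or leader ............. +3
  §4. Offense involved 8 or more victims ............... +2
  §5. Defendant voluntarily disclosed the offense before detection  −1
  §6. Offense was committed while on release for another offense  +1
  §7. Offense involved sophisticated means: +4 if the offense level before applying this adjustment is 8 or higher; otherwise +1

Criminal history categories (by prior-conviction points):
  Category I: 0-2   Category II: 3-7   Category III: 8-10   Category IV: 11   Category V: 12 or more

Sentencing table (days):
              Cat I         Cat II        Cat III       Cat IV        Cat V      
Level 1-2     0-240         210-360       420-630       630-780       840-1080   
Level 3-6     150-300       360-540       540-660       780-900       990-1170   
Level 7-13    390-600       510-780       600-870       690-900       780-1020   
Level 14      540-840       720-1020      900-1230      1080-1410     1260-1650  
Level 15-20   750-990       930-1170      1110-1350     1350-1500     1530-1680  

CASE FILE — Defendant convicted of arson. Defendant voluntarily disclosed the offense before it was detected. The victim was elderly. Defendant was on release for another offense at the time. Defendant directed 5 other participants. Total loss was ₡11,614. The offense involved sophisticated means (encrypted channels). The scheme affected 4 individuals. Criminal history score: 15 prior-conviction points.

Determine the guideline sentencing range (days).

1530-1680 days

Base offense level for arson: 2.
§1 applies: 2 + 2 = 4.
§2 applies (level before this adjustment is 4 ≥ 4, so +5): 4 + 5 = 9.
§3 applies: 9 + 3 = 12.
§4 does not apply.
§5 applies: 12 − 1 = 11.
§6 applies: 11 + 1 = 12.
§7 applies (level before this adjustment is 12 ≥ 8, so +4): 12 + 4 = 16.
Final offense level: 16.
Criminal history: 15 prior points → Category V (12+).
Level 16 falls in the 15-20 band.
Grid: Level 15-20 × Category V = 1530-1680 days.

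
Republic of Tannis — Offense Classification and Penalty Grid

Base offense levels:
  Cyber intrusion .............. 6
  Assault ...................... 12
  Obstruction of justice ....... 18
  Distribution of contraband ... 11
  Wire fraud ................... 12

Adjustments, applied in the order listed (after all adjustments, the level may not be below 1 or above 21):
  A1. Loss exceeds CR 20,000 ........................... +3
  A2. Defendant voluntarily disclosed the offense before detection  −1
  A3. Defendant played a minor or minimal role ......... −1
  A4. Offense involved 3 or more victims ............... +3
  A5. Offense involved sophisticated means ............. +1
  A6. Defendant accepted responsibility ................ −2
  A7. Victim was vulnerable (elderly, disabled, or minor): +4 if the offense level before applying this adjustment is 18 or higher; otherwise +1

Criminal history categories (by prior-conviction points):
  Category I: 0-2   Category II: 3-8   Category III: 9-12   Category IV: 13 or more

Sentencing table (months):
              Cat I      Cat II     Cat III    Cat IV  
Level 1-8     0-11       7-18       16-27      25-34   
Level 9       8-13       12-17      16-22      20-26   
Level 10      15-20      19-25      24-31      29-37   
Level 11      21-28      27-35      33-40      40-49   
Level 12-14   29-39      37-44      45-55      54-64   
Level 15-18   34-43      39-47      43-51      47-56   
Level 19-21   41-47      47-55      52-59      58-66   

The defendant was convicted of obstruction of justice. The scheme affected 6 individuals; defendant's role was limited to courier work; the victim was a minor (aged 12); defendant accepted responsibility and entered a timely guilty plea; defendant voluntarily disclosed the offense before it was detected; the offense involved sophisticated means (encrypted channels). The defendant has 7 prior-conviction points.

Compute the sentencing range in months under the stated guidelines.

47-55 months

Base offense level for obstruction of justice: 18.
A1 does not apply.
A2 applies: 18 − 1 = 17.
A3 applies: 17 − 1 = 16.
A4 applies: 16 + 3 = 19.
A5 applies: 19 + 1 = 20.
A6 applies: 20 − 2 = 18.
A7 applies (level before this adjustment is 18 ≥ 18, so +4): 18 + 4 = 22.
Level 22 exceeds the maximum of 21; capped at 21.
Final offense level: 21.
Criminal history: 7 prior points → Category II (3-8).
Level 21 falls in the 19-21 band.
Grid: Level 19-21 × Category II = 47-55 months.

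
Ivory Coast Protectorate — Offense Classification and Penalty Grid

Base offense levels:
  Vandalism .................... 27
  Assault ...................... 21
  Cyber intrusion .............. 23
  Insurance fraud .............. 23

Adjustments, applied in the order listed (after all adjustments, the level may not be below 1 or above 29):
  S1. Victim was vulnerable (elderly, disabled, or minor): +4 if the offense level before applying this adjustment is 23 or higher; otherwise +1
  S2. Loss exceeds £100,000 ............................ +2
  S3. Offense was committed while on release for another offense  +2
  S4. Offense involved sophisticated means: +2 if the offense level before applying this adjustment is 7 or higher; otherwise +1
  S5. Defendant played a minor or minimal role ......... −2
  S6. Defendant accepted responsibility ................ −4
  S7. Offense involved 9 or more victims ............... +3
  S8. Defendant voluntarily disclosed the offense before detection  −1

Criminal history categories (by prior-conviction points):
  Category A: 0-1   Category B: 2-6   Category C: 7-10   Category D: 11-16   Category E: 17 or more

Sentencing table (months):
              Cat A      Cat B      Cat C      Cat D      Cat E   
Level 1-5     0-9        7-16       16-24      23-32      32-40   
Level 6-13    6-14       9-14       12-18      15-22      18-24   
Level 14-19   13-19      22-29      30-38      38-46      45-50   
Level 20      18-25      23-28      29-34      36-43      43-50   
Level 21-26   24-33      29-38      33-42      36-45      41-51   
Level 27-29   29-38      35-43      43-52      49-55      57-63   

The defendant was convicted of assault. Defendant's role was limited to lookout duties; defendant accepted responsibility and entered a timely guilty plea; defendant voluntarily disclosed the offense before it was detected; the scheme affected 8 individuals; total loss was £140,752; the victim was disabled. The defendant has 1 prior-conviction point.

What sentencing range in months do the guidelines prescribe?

13-19 months

Base offense level for assault: 21.
S1 applies (level before this adjustment is 21 < 23, so +1): 21 + 1 = 22.
S2 applies: 22 + 2 = 24.
S3 does not apply.
S5 applies: 24 − 2 = 22.
S6 applies: 22 − 4 = 18.
S8 applies: 18 − 1 = 17.
Final offense level: 17.
Criminal history: 1 prior point → Category A (0-1).
Level 17 falls in the 14-19 band.
Grid: Level 14-19 × Category A = 13-19 months.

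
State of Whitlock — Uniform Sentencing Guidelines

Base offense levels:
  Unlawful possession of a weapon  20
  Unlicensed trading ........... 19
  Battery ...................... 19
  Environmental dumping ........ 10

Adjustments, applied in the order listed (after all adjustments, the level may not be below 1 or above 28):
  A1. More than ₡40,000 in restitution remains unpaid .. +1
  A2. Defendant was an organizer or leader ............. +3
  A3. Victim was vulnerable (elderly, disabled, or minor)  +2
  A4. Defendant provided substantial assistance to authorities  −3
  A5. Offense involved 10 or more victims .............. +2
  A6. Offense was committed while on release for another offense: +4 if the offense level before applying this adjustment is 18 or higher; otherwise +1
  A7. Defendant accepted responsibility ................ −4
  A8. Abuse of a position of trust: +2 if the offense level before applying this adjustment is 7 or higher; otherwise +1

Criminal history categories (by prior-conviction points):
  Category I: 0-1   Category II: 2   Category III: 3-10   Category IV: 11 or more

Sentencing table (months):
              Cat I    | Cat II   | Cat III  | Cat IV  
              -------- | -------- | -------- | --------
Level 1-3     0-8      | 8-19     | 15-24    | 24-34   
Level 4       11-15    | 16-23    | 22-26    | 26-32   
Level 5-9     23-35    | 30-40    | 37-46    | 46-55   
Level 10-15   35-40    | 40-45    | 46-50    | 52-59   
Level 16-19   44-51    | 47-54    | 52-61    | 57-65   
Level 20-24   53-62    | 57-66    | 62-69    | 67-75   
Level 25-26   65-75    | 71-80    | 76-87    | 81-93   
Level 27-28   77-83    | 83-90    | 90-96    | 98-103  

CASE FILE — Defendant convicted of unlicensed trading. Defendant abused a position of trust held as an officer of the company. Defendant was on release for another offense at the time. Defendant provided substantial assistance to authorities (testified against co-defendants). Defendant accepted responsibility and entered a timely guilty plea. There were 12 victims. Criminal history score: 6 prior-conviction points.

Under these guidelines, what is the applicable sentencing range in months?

62-69 months

Base offense level for unlicensed trading: 19.
A4 applies: 19 − 3 = 16.
A5 applies: 16 + 2 = 18.
A6 applies (level before this adjustment is 18 ≥ 18, so +4): 18 + 4 = 22.
A7 applies: 22 − 4 = 18.
A8 applies (level before this adjustment is 18 ≥ 7, so +2): 18 + 2 = 20.
Final offense level: 20.
Criminal history: 6 prior points → Category III (3-10).
Level 20 falls in the 20-24 band.
Grid: Level 20-24 × Category III = 62-69 months.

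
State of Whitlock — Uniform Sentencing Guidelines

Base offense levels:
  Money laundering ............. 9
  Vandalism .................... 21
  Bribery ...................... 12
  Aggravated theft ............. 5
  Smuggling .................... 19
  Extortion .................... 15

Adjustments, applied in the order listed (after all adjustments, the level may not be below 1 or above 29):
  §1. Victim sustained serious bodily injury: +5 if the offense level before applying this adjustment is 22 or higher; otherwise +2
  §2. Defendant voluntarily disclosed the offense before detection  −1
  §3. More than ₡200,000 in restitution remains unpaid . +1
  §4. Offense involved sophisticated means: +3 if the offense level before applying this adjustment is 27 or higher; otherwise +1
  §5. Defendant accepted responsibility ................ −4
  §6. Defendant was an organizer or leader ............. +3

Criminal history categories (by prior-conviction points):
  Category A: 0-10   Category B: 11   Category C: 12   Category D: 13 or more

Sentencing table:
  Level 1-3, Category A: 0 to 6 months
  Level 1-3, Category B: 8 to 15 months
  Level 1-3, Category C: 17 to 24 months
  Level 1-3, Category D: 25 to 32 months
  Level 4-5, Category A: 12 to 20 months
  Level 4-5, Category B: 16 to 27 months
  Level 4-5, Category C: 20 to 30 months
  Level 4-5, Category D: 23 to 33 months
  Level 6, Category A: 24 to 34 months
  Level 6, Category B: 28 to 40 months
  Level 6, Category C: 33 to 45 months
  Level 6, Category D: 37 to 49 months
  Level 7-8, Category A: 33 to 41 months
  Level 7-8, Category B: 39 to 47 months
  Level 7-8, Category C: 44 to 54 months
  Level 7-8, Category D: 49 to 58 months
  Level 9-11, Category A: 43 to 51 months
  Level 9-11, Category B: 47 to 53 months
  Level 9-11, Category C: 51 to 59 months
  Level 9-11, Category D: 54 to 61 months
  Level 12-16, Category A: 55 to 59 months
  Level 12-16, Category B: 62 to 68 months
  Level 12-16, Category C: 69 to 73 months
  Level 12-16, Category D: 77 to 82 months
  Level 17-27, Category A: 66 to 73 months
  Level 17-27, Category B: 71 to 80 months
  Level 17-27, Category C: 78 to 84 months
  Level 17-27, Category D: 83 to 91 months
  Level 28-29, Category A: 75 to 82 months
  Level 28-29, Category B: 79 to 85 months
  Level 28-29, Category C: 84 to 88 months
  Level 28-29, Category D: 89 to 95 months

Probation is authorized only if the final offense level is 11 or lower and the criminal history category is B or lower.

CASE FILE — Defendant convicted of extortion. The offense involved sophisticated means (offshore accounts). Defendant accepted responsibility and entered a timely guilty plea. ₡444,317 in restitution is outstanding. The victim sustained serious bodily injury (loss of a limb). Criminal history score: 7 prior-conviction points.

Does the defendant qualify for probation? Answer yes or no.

No

Base offense level for extortion: 15.
§1 applies (level before this adjustment is 15 < 22, so +2): 15 + 2 = 17.
§2 does not apply.
§3 applies: 17 + 1 = 18.
§4 applies (level before this adjustment is 18 < 27, so +1): 18 + 1 = 19.
§5 applies: 19 − 4 = 15.
§6 does not apply.
Final offense level: 15.
Criminal history: 7 prior points → Category A (0-10).
Level 15 falls in the 12-16 band.
Grid: Level 12-16 × Category A = 55-59 months.
Probation check: level 15 > 11 and category A ≤ B → not eligible.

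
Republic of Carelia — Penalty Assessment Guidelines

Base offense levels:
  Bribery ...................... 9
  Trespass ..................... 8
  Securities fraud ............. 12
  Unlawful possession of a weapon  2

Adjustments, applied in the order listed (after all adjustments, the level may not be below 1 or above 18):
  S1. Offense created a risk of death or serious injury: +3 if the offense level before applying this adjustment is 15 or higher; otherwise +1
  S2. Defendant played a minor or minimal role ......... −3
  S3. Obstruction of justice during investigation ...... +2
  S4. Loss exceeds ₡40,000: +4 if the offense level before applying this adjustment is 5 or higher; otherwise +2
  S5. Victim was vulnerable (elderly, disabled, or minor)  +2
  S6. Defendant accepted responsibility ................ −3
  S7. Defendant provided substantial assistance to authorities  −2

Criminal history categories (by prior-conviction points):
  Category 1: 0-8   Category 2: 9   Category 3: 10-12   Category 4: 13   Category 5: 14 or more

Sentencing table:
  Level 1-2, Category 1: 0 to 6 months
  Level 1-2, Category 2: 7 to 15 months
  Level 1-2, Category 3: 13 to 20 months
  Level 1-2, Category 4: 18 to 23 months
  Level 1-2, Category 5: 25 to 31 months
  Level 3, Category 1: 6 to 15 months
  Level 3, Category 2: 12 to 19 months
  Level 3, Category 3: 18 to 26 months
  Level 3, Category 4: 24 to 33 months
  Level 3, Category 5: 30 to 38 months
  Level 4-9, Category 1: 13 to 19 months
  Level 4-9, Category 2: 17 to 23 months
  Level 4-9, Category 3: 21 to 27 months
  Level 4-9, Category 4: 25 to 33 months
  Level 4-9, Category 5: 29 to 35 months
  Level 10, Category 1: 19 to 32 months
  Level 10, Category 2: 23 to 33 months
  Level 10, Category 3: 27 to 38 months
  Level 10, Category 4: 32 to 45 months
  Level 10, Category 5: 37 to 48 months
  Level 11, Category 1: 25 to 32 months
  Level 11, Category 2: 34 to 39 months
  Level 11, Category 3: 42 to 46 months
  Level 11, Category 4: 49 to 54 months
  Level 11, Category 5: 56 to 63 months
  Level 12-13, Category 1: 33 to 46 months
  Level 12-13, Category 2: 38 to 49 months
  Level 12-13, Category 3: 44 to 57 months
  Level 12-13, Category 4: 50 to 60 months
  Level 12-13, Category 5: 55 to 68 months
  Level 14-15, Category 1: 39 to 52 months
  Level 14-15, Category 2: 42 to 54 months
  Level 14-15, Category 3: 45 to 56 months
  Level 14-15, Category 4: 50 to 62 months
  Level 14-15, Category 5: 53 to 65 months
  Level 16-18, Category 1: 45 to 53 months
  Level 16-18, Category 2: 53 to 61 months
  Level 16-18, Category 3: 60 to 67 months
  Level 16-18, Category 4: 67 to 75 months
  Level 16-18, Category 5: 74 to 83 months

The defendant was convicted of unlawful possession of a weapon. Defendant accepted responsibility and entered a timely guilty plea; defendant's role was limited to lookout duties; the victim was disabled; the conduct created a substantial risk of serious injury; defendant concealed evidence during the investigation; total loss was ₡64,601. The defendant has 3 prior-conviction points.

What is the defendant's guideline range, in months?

6-15 months

Base offense level for unlawful possession of a weapon: 2.
S1 applies (level before this adjustment is 2 < 15, so +1): 2 + 1 = 3.
S2 applies: 3 − 3 = 0.
S3 applies: 0 + 2 = 2.
S4 applies (level before this adjustment is 2 < 5, so +2): 2 + 2 = 4.
S5 applies: 4 + 2 = 6.
S6 applies: 6 − 3 = 3.
S7 does not apply.
Final offense level: 3.
Criminal history: 3 prior points → Category 1 (0-8).
Level 3 falls in the 3 band.
Grid: Level 3 × Category 1 = 6-15 months.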